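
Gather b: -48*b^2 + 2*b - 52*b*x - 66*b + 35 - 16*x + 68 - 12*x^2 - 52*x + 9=-48*b^2 + b*(-52*x - 64) - 12*x^2 - 68*x + 112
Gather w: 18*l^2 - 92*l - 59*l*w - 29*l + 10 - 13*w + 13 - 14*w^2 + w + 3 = 18*l^2 - 121*l - 14*w^2 + w*(-59*l - 12) + 26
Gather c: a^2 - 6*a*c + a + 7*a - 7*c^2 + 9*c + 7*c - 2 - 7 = a^2 + 8*a - 7*c^2 + c*(16 - 6*a) - 9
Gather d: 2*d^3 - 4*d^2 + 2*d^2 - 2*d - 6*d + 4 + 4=2*d^3 - 2*d^2 - 8*d + 8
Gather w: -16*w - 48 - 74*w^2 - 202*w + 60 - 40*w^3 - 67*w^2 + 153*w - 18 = -40*w^3 - 141*w^2 - 65*w - 6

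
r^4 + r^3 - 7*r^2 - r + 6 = (r - 2)*(r - 1)*(r + 1)*(r + 3)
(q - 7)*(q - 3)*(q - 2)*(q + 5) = q^4 - 7*q^3 - 19*q^2 + 163*q - 210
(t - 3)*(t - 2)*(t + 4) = t^3 - t^2 - 14*t + 24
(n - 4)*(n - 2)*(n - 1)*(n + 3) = n^4 - 4*n^3 - 7*n^2 + 34*n - 24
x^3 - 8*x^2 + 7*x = x*(x - 7)*(x - 1)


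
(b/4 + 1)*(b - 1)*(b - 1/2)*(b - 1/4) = b^4/4 + 9*b^3/16 - 49*b^2/32 + 27*b/32 - 1/8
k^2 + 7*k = k*(k + 7)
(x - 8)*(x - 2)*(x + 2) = x^3 - 8*x^2 - 4*x + 32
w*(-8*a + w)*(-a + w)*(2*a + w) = 16*a^3*w - 10*a^2*w^2 - 7*a*w^3 + w^4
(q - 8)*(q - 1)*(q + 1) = q^3 - 8*q^2 - q + 8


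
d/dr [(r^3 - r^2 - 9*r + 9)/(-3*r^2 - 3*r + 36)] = (-r^2 - 8*r - 11)/(3*(r^2 + 8*r + 16))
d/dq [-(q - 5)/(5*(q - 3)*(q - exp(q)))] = ((1 - exp(q))*(q - 5)*(q - 3) + (q - 5)*(q - exp(q)) - (q - 3)*(q - exp(q)))/(5*(q - 3)^2*(q - exp(q))^2)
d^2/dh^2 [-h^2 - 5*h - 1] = -2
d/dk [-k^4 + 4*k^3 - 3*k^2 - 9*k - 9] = -4*k^3 + 12*k^2 - 6*k - 9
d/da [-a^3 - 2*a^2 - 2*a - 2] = -3*a^2 - 4*a - 2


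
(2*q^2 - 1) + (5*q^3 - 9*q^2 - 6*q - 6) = 5*q^3 - 7*q^2 - 6*q - 7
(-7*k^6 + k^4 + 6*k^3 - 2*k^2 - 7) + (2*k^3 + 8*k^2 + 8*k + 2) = -7*k^6 + k^4 + 8*k^3 + 6*k^2 + 8*k - 5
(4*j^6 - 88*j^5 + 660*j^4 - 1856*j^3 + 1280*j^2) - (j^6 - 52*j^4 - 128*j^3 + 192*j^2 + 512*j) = 3*j^6 - 88*j^5 + 712*j^4 - 1728*j^3 + 1088*j^2 - 512*j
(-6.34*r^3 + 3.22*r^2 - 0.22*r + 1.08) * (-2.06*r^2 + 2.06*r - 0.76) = 13.0604*r^5 - 19.6936*r^4 + 11.9048*r^3 - 5.1252*r^2 + 2.392*r - 0.8208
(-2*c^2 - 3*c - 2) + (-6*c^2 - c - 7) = -8*c^2 - 4*c - 9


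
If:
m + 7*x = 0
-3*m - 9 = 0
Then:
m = -3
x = 3/7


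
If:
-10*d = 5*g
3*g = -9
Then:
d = 3/2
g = -3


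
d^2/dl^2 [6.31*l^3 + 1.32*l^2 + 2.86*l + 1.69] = 37.86*l + 2.64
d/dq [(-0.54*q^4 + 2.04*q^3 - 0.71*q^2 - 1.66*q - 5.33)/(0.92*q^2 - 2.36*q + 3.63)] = (-0.9936*q^5 + 5.7*q^4 - 17.4696*q^3 + 25.4184*q^2 + 4.6526*q - 18.6046)/(0.8464*q^4 - 4.3424*q^3 + 12.2488*q^2 - 17.1336*q + 13.1769)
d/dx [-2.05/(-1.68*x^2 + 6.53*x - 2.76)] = (13.3865 - 6.888*x)/(1.68*x^2 - 6.53*x + 2.76)^2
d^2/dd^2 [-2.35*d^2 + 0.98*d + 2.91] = -4.70000000000000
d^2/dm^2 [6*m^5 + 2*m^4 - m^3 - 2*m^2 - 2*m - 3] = 120*m^3 + 24*m^2 - 6*m - 4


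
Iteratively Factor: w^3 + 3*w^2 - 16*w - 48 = (w + 4)*(w^2 - w - 12) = (w + 3)*(w + 4)*(w - 4)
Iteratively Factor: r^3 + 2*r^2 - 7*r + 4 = (r - 1)*(r^2 + 3*r - 4) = (r - 1)*(r + 4)*(r - 1)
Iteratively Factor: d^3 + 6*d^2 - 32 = (d + 4)*(d^2 + 2*d - 8) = (d + 4)^2*(d - 2)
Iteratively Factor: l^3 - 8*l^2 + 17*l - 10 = (l - 2)*(l^2 - 6*l + 5) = (l - 5)*(l - 2)*(l - 1)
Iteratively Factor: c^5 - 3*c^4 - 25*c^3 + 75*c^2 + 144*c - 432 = (c - 3)*(c^4 - 25*c^2 + 144) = (c - 3)^2*(c^3 + 3*c^2 - 16*c - 48) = (c - 3)^2*(c + 3)*(c^2 - 16) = (c - 3)^2*(c + 3)*(c + 4)*(c - 4)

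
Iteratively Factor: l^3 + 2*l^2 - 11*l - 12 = (l + 1)*(l^2 + l - 12) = (l - 3)*(l + 1)*(l + 4)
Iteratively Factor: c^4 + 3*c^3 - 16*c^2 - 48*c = (c + 3)*(c^3 - 16*c) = (c + 3)*(c + 4)*(c^2 - 4*c) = (c - 4)*(c + 3)*(c + 4)*(c)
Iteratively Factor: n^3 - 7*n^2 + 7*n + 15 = (n - 3)*(n^2 - 4*n - 5) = (n - 3)*(n + 1)*(n - 5)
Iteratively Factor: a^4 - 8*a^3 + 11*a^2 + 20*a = (a - 5)*(a^3 - 3*a^2 - 4*a) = a*(a - 5)*(a^2 - 3*a - 4) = a*(a - 5)*(a - 4)*(a + 1)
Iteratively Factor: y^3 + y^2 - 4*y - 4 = (y - 2)*(y^2 + 3*y + 2) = (y - 2)*(y + 1)*(y + 2)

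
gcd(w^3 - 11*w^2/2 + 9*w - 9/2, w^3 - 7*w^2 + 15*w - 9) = w^2 - 4*w + 3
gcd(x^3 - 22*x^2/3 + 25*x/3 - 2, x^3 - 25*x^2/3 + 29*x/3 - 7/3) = x^2 - 4*x/3 + 1/3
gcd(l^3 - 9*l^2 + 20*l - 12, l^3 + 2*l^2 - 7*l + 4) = l - 1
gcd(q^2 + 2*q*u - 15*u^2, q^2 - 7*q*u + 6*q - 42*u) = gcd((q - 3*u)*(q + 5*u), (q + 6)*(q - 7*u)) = 1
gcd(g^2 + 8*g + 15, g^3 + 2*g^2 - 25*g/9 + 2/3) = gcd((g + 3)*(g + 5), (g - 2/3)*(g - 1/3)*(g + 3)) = g + 3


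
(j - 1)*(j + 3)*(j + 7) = j^3 + 9*j^2 + 11*j - 21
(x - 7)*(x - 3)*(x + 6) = x^3 - 4*x^2 - 39*x + 126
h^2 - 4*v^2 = (h - 2*v)*(h + 2*v)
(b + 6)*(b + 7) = b^2 + 13*b + 42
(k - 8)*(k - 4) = k^2 - 12*k + 32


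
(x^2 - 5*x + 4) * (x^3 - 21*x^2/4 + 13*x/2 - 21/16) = x^5 - 41*x^4/4 + 147*x^3/4 - 877*x^2/16 + 521*x/16 - 21/4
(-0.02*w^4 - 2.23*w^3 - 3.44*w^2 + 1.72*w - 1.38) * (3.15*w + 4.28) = -0.063*w^5 - 7.1101*w^4 - 20.3804*w^3 - 9.3052*w^2 + 3.0146*w - 5.9064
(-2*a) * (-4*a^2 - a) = 8*a^3 + 2*a^2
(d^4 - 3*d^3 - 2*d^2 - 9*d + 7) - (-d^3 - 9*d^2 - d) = d^4 - 2*d^3 + 7*d^2 - 8*d + 7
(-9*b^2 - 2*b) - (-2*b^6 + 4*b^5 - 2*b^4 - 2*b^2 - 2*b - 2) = 2*b^6 - 4*b^5 + 2*b^4 - 7*b^2 + 2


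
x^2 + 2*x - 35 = (x - 5)*(x + 7)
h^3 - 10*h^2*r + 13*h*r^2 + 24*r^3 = (h - 8*r)*(h - 3*r)*(h + r)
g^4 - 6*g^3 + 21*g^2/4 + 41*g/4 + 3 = (g - 4)*(g - 3)*(g + 1/2)^2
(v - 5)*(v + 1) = v^2 - 4*v - 5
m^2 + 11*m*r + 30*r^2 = (m + 5*r)*(m + 6*r)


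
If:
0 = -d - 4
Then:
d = -4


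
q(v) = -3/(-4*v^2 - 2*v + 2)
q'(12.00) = 0.00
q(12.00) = 0.01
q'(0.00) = -1.50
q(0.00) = -1.50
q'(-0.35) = 0.49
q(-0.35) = -1.36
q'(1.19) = -0.95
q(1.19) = 0.50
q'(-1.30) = 5.40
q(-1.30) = 1.39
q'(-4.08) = 0.03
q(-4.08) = 0.05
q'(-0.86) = 25.24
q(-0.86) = -3.94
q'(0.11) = -2.88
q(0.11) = -1.73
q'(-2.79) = 0.11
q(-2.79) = 0.13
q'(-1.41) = 2.84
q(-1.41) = 0.96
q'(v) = -3*(8*v + 2)/(-4*v^2 - 2*v + 2)^2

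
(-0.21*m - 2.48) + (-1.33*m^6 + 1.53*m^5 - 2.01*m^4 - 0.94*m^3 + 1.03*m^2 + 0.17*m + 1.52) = -1.33*m^6 + 1.53*m^5 - 2.01*m^4 - 0.94*m^3 + 1.03*m^2 - 0.04*m - 0.96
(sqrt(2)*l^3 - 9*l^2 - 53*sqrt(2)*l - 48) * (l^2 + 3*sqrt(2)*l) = sqrt(2)*l^5 - 3*l^4 - 80*sqrt(2)*l^3 - 366*l^2 - 144*sqrt(2)*l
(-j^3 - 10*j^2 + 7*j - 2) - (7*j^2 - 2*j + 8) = -j^3 - 17*j^2 + 9*j - 10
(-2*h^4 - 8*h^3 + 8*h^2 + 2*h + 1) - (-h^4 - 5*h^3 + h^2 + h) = -h^4 - 3*h^3 + 7*h^2 + h + 1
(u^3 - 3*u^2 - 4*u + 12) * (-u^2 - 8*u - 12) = -u^5 - 5*u^4 + 16*u^3 + 56*u^2 - 48*u - 144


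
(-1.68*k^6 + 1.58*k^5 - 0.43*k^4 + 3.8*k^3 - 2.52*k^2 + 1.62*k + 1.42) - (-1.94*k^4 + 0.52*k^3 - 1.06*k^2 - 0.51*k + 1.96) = -1.68*k^6 + 1.58*k^5 + 1.51*k^4 + 3.28*k^3 - 1.46*k^2 + 2.13*k - 0.54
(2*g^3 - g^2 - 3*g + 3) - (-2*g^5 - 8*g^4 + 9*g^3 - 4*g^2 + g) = 2*g^5 + 8*g^4 - 7*g^3 + 3*g^2 - 4*g + 3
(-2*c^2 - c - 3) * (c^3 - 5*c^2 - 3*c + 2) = -2*c^5 + 9*c^4 + 8*c^3 + 14*c^2 + 7*c - 6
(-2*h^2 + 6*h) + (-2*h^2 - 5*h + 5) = -4*h^2 + h + 5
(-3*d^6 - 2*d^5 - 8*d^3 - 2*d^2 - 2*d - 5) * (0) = 0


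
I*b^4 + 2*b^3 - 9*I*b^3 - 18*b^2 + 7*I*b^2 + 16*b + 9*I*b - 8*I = (b - 8)*(b - 1)*(b - I)*(I*b + 1)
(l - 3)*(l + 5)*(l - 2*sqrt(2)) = l^3 - 2*sqrt(2)*l^2 + 2*l^2 - 15*l - 4*sqrt(2)*l + 30*sqrt(2)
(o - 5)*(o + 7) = o^2 + 2*o - 35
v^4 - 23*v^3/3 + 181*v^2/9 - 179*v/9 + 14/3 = (v - 3)*(v - 7/3)*(v - 2)*(v - 1/3)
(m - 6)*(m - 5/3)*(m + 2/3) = m^3 - 7*m^2 + 44*m/9 + 20/3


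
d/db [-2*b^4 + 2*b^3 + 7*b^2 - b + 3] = -8*b^3 + 6*b^2 + 14*b - 1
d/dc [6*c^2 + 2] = 12*c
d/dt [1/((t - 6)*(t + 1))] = (5 - 2*t)/(t^4 - 10*t^3 + 13*t^2 + 60*t + 36)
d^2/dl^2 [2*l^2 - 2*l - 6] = 4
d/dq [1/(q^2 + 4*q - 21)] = 2*(-q - 2)/(q^2 + 4*q - 21)^2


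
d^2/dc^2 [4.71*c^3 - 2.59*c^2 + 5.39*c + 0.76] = 28.26*c - 5.18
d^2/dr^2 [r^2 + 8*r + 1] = 2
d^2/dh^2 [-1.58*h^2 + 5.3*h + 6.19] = -3.16000000000000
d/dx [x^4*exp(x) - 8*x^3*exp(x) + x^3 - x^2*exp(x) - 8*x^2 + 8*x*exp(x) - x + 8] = x^4*exp(x) - 4*x^3*exp(x) - 25*x^2*exp(x) + 3*x^2 + 6*x*exp(x) - 16*x + 8*exp(x) - 1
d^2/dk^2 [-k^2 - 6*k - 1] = -2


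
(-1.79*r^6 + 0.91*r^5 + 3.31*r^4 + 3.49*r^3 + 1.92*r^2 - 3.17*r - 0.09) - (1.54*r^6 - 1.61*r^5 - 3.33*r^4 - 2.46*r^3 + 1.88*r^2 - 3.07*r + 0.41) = -3.33*r^6 + 2.52*r^5 + 6.64*r^4 + 5.95*r^3 + 0.04*r^2 - 0.1*r - 0.5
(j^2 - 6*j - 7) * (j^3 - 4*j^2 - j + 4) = j^5 - 10*j^4 + 16*j^3 + 38*j^2 - 17*j - 28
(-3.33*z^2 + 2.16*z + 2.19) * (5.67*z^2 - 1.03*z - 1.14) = -18.8811*z^4 + 15.6771*z^3 + 13.9887*z^2 - 4.7181*z - 2.4966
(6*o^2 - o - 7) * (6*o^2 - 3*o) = 36*o^4 - 24*o^3 - 39*o^2 + 21*o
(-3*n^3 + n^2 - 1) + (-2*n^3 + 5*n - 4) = -5*n^3 + n^2 + 5*n - 5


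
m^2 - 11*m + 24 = (m - 8)*(m - 3)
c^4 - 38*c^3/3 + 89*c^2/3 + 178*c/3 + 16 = (c - 8)*(c - 6)*(c + 1/3)*(c + 1)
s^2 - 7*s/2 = s*(s - 7/2)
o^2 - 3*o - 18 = (o - 6)*(o + 3)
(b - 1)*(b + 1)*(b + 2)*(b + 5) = b^4 + 7*b^3 + 9*b^2 - 7*b - 10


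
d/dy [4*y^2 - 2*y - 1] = 8*y - 2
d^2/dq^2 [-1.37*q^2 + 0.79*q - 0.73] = -2.74000000000000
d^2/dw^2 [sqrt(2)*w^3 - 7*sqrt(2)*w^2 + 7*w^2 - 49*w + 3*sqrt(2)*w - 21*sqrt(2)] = 6*sqrt(2)*w - 14*sqrt(2) + 14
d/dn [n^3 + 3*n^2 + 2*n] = 3*n^2 + 6*n + 2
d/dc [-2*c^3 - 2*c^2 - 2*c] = -6*c^2 - 4*c - 2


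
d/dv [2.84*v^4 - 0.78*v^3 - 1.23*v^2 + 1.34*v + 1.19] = 11.36*v^3 - 2.34*v^2 - 2.46*v + 1.34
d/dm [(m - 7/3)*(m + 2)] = 2*m - 1/3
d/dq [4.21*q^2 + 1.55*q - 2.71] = 8.42*q + 1.55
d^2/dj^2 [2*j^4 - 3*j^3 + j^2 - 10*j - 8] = 24*j^2 - 18*j + 2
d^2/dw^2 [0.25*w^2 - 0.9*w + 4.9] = 0.500000000000000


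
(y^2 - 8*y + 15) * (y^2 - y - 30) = y^4 - 9*y^3 - 7*y^2 + 225*y - 450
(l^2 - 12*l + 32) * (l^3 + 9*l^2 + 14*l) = l^5 - 3*l^4 - 62*l^3 + 120*l^2 + 448*l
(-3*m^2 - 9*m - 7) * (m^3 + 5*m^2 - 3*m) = -3*m^5 - 24*m^4 - 43*m^3 - 8*m^2 + 21*m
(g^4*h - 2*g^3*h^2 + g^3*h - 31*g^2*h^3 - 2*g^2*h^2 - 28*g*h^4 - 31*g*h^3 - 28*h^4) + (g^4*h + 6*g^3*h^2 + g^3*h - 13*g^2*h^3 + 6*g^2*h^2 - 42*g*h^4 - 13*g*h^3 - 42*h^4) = 2*g^4*h + 4*g^3*h^2 + 2*g^3*h - 44*g^2*h^3 + 4*g^2*h^2 - 70*g*h^4 - 44*g*h^3 - 70*h^4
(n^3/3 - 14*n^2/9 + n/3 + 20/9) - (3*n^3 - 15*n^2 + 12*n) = -8*n^3/3 + 121*n^2/9 - 35*n/3 + 20/9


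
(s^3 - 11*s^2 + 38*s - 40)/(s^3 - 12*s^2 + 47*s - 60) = (s - 2)/(s - 3)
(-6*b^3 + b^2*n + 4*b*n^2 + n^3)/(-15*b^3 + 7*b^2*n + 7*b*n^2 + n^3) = (2*b + n)/(5*b + n)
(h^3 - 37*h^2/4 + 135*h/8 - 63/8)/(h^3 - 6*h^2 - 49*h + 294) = (h^2 - 9*h/4 + 9/8)/(h^2 + h - 42)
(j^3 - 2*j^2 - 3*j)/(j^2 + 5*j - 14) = j*(j^2 - 2*j - 3)/(j^2 + 5*j - 14)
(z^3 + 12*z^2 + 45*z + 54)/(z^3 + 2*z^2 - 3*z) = (z^2 + 9*z + 18)/(z*(z - 1))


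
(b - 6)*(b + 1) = b^2 - 5*b - 6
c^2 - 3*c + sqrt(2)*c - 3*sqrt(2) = (c - 3)*(c + sqrt(2))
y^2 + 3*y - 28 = (y - 4)*(y + 7)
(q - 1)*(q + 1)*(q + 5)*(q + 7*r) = q^4 + 7*q^3*r + 5*q^3 + 35*q^2*r - q^2 - 7*q*r - 5*q - 35*r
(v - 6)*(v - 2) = v^2 - 8*v + 12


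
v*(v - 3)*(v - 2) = v^3 - 5*v^2 + 6*v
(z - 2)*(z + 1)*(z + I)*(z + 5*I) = z^4 - z^3 + 6*I*z^3 - 7*z^2 - 6*I*z^2 + 5*z - 12*I*z + 10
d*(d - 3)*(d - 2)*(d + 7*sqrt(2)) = d^4 - 5*d^3 + 7*sqrt(2)*d^3 - 35*sqrt(2)*d^2 + 6*d^2 + 42*sqrt(2)*d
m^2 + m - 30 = (m - 5)*(m + 6)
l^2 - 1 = (l - 1)*(l + 1)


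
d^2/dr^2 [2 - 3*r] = 0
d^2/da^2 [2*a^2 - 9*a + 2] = 4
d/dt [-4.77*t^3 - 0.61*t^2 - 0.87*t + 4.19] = -14.31*t^2 - 1.22*t - 0.87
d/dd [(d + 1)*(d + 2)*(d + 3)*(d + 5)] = 4*d^3 + 33*d^2 + 82*d + 61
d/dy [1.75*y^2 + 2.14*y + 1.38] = 3.5*y + 2.14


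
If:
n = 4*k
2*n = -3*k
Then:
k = 0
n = 0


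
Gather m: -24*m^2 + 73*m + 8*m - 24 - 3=-24*m^2 + 81*m - 27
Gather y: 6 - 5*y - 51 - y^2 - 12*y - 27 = -y^2 - 17*y - 72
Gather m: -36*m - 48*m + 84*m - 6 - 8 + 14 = 0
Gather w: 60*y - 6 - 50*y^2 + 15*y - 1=-50*y^2 + 75*y - 7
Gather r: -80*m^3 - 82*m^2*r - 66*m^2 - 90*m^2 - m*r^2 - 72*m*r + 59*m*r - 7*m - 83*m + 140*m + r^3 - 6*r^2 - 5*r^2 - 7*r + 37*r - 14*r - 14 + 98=-80*m^3 - 156*m^2 + 50*m + r^3 + r^2*(-m - 11) + r*(-82*m^2 - 13*m + 16) + 84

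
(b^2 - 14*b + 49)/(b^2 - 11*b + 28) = (b - 7)/(b - 4)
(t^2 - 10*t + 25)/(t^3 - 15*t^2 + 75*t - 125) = 1/(t - 5)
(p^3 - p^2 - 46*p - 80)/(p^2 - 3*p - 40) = p + 2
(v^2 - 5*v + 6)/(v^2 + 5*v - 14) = (v - 3)/(v + 7)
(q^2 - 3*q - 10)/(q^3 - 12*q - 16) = (q - 5)/(q^2 - 2*q - 8)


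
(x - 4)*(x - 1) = x^2 - 5*x + 4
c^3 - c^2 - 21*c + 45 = (c - 3)^2*(c + 5)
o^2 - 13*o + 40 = (o - 8)*(o - 5)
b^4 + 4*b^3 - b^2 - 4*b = b*(b - 1)*(b + 1)*(b + 4)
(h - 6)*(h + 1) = h^2 - 5*h - 6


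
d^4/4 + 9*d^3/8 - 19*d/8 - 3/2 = (d/4 + 1)*(d - 3/2)*(d + 1)^2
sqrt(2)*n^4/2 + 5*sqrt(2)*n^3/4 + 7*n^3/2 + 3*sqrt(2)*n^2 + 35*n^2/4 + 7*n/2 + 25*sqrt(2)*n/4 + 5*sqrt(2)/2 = (n/2 + 1)*(n + sqrt(2))*(n + 5*sqrt(2)/2)*(sqrt(2)*n + sqrt(2)/2)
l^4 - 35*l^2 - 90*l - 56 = (l - 7)*(l + 1)*(l + 2)*(l + 4)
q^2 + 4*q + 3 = (q + 1)*(q + 3)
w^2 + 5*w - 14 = (w - 2)*(w + 7)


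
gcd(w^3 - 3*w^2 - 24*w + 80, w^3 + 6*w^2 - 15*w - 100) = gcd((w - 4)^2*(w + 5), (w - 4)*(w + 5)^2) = w^2 + w - 20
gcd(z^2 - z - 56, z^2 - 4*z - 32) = z - 8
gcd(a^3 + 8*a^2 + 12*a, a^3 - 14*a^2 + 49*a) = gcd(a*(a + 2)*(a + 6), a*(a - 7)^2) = a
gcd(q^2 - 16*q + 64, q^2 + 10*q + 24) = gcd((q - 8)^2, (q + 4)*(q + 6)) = 1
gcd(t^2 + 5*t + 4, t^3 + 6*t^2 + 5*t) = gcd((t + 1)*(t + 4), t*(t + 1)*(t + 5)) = t + 1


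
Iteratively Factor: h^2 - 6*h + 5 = (h - 1)*(h - 5)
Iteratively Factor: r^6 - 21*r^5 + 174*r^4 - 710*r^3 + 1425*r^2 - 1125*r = (r - 5)*(r^5 - 16*r^4 + 94*r^3 - 240*r^2 + 225*r) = (r - 5)^2*(r^4 - 11*r^3 + 39*r^2 - 45*r) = (r - 5)^2*(r - 3)*(r^3 - 8*r^2 + 15*r) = (r - 5)^2*(r - 3)^2*(r^2 - 5*r) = (r - 5)^3*(r - 3)^2*(r)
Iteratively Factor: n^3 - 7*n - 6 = (n + 1)*(n^2 - n - 6) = (n - 3)*(n + 1)*(n + 2)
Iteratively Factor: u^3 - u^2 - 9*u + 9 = (u - 3)*(u^2 + 2*u - 3) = (u - 3)*(u - 1)*(u + 3)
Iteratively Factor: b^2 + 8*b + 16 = (b + 4)*(b + 4)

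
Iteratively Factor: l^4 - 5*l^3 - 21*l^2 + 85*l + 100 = (l + 1)*(l^3 - 6*l^2 - 15*l + 100) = (l - 5)*(l + 1)*(l^2 - l - 20) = (l - 5)*(l + 1)*(l + 4)*(l - 5)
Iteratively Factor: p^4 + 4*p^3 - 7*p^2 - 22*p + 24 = (p + 4)*(p^3 - 7*p + 6) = (p - 2)*(p + 4)*(p^2 + 2*p - 3) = (p - 2)*(p - 1)*(p + 4)*(p + 3)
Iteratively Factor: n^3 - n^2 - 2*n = (n)*(n^2 - n - 2) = n*(n + 1)*(n - 2)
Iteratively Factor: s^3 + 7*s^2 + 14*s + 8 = (s + 2)*(s^2 + 5*s + 4) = (s + 2)*(s + 4)*(s + 1)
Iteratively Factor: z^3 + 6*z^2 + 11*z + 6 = (z + 2)*(z^2 + 4*z + 3) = (z + 2)*(z + 3)*(z + 1)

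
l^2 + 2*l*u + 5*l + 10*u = (l + 5)*(l + 2*u)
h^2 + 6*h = h*(h + 6)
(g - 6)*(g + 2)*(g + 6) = g^3 + 2*g^2 - 36*g - 72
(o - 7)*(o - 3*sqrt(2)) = o^2 - 7*o - 3*sqrt(2)*o + 21*sqrt(2)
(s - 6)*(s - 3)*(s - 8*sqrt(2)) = s^3 - 8*sqrt(2)*s^2 - 9*s^2 + 18*s + 72*sqrt(2)*s - 144*sqrt(2)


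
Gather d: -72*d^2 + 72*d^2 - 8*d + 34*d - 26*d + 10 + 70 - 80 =0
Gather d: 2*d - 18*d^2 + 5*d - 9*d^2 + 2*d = -27*d^2 + 9*d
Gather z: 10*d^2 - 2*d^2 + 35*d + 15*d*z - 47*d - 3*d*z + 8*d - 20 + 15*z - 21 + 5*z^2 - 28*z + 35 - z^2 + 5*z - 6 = 8*d^2 - 4*d + 4*z^2 + z*(12*d - 8) - 12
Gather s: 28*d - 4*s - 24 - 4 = 28*d - 4*s - 28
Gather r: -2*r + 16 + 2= 18 - 2*r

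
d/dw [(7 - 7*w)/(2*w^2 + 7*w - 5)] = 14*(w^2 - 2*w - 1)/(4*w^4 + 28*w^3 + 29*w^2 - 70*w + 25)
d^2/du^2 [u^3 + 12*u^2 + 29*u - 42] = 6*u + 24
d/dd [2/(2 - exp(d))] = 2*exp(d)/(exp(d) - 2)^2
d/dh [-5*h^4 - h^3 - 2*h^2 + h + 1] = -20*h^3 - 3*h^2 - 4*h + 1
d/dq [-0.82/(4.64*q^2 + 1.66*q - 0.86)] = (7.6096*q + 1.3612)/(4.64*q^2 + 1.66*q - 0.86)^2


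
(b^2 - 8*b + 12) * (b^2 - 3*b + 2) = b^4 - 11*b^3 + 38*b^2 - 52*b + 24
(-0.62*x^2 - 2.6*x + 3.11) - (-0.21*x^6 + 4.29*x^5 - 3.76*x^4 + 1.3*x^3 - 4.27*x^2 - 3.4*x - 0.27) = 0.21*x^6 - 4.29*x^5 + 3.76*x^4 - 1.3*x^3 + 3.65*x^2 + 0.8*x + 3.38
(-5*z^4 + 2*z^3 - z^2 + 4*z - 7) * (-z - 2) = 5*z^5 + 8*z^4 - 3*z^3 - 2*z^2 - z + 14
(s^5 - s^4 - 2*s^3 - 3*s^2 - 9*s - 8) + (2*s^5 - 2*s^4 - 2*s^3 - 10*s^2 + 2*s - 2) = 3*s^5 - 3*s^4 - 4*s^3 - 13*s^2 - 7*s - 10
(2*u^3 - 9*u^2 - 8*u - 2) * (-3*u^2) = -6*u^5 + 27*u^4 + 24*u^3 + 6*u^2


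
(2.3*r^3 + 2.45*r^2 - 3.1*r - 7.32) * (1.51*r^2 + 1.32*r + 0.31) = 3.473*r^5 + 6.7355*r^4 - 0.734*r^3 - 14.3857*r^2 - 10.6234*r - 2.2692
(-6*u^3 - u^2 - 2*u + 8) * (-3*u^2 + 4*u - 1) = 18*u^5 - 21*u^4 + 8*u^3 - 31*u^2 + 34*u - 8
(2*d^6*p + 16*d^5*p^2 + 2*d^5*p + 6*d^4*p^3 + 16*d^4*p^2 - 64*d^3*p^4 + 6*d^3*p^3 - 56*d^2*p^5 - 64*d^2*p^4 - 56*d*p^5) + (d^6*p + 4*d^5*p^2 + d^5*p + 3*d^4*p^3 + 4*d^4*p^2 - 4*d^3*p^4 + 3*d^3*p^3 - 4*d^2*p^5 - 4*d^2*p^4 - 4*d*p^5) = 3*d^6*p + 20*d^5*p^2 + 3*d^5*p + 9*d^4*p^3 + 20*d^4*p^2 - 68*d^3*p^4 + 9*d^3*p^3 - 60*d^2*p^5 - 68*d^2*p^4 - 60*d*p^5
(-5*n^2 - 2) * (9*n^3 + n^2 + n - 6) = -45*n^5 - 5*n^4 - 23*n^3 + 28*n^2 - 2*n + 12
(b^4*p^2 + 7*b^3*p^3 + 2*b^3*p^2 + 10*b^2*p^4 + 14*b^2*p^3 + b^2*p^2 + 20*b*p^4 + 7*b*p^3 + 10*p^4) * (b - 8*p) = b^5*p^2 - b^4*p^3 + 2*b^4*p^2 - 46*b^3*p^4 - 2*b^3*p^3 + b^3*p^2 - 80*b^2*p^5 - 92*b^2*p^4 - b^2*p^3 - 160*b*p^5 - 46*b*p^4 - 80*p^5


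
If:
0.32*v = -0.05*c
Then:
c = -6.4*v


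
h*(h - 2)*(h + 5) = h^3 + 3*h^2 - 10*h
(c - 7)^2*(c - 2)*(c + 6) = c^4 - 10*c^3 - 19*c^2 + 364*c - 588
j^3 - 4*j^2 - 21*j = j*(j - 7)*(j + 3)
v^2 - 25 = (v - 5)*(v + 5)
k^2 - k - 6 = (k - 3)*(k + 2)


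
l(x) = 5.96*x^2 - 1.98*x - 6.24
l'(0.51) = 4.10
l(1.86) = 10.70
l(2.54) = 27.18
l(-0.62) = -2.72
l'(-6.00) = -73.50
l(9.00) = 458.70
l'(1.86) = 20.19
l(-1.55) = 11.15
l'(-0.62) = -9.37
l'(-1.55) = -20.46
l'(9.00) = 105.30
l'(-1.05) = -14.50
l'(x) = 11.92*x - 1.98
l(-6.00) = 220.20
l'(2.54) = 28.30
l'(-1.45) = -19.26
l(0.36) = -6.18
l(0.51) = -5.70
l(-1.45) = 9.16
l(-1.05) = 2.41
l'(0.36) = 2.31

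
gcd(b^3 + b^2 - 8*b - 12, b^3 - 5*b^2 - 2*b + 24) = b^2 - b - 6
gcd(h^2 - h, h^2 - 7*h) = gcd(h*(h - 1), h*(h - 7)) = h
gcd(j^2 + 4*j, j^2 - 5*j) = j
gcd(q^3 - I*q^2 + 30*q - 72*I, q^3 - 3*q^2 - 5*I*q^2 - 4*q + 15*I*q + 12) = q - 4*I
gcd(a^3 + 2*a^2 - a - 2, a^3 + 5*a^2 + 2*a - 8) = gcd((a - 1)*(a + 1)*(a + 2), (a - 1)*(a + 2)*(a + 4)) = a^2 + a - 2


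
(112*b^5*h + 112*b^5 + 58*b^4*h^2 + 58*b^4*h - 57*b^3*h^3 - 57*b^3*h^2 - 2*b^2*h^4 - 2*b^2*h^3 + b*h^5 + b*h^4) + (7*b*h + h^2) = 112*b^5*h + 112*b^5 + 58*b^4*h^2 + 58*b^4*h - 57*b^3*h^3 - 57*b^3*h^2 - 2*b^2*h^4 - 2*b^2*h^3 + b*h^5 + b*h^4 + 7*b*h + h^2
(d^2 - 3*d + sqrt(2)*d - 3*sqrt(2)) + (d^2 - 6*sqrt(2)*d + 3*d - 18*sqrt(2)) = 2*d^2 - 5*sqrt(2)*d - 21*sqrt(2)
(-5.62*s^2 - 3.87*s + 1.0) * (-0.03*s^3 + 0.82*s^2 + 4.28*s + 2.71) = 0.1686*s^5 - 4.4923*s^4 - 27.257*s^3 - 30.9738*s^2 - 6.2077*s + 2.71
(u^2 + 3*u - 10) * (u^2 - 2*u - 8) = u^4 + u^3 - 24*u^2 - 4*u + 80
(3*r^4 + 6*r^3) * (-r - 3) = -3*r^5 - 15*r^4 - 18*r^3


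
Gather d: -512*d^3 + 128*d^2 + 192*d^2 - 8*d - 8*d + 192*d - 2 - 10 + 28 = -512*d^3 + 320*d^2 + 176*d + 16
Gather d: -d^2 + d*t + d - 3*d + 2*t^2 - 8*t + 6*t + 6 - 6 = -d^2 + d*(t - 2) + 2*t^2 - 2*t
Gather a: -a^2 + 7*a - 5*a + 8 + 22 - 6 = -a^2 + 2*a + 24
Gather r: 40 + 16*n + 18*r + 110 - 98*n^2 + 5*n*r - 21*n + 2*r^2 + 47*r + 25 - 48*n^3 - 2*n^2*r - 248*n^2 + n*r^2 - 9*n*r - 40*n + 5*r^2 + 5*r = -48*n^3 - 346*n^2 - 45*n + r^2*(n + 7) + r*(-2*n^2 - 4*n + 70) + 175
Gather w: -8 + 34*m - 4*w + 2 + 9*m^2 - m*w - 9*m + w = 9*m^2 + 25*m + w*(-m - 3) - 6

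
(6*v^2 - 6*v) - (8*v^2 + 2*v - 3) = -2*v^2 - 8*v + 3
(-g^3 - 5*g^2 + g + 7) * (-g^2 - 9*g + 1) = g^5 + 14*g^4 + 43*g^3 - 21*g^2 - 62*g + 7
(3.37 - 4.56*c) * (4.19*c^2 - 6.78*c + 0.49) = -19.1064*c^3 + 45.0371*c^2 - 25.083*c + 1.6513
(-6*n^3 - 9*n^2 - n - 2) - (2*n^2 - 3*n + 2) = -6*n^3 - 11*n^2 + 2*n - 4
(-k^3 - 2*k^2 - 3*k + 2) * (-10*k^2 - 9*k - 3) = 10*k^5 + 29*k^4 + 51*k^3 + 13*k^2 - 9*k - 6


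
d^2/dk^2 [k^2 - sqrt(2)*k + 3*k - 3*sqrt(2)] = 2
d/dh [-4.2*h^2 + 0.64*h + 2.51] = 0.64 - 8.4*h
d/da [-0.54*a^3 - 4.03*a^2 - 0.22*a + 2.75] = -1.62*a^2 - 8.06*a - 0.22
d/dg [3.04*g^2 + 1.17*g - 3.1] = 6.08*g + 1.17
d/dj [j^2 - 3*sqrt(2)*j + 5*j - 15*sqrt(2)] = 2*j - 3*sqrt(2) + 5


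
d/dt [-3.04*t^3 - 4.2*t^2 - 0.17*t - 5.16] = -9.12*t^2 - 8.4*t - 0.17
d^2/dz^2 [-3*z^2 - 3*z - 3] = -6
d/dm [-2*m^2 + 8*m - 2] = 8 - 4*m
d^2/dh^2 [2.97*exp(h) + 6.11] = 2.97*exp(h)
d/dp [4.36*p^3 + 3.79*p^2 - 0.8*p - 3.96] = 13.08*p^2 + 7.58*p - 0.8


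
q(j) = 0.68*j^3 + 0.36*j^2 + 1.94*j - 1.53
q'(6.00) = 79.70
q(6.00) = 169.95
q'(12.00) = 304.34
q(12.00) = 1248.63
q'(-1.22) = 4.10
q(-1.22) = -4.60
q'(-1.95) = 8.29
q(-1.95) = -8.99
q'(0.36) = 2.46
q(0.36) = -0.75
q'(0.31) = 2.36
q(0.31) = -0.87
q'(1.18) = 5.63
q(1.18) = 2.38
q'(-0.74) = 2.52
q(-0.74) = -3.04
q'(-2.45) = 12.42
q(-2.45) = -14.12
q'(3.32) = 26.82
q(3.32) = 33.76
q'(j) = 2.04*j^2 + 0.72*j + 1.94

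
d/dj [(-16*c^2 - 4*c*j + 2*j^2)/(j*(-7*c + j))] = 2*c*(-56*c^2 + 16*c*j - 5*j^2)/(j^2*(49*c^2 - 14*c*j + j^2))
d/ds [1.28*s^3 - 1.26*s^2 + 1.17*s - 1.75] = 3.84*s^2 - 2.52*s + 1.17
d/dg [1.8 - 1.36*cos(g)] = 1.36*sin(g)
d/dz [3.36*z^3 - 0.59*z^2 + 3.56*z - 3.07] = 10.08*z^2 - 1.18*z + 3.56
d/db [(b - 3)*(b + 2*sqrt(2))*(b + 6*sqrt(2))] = 3*b^2 - 6*b + 16*sqrt(2)*b - 24*sqrt(2) + 24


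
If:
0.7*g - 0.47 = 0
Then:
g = 0.67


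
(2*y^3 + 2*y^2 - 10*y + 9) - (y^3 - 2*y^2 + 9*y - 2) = y^3 + 4*y^2 - 19*y + 11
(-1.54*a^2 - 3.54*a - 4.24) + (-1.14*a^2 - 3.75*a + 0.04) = -2.68*a^2 - 7.29*a - 4.2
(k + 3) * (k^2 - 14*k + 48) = k^3 - 11*k^2 + 6*k + 144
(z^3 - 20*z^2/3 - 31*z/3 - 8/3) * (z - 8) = z^4 - 44*z^3/3 + 43*z^2 + 80*z + 64/3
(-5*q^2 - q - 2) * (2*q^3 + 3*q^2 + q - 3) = -10*q^5 - 17*q^4 - 12*q^3 + 8*q^2 + q + 6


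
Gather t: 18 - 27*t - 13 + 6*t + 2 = 7 - 21*t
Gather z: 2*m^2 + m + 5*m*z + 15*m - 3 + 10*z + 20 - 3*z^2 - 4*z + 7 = 2*m^2 + 16*m - 3*z^2 + z*(5*m + 6) + 24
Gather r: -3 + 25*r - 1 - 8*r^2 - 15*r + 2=-8*r^2 + 10*r - 2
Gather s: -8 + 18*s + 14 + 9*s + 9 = 27*s + 15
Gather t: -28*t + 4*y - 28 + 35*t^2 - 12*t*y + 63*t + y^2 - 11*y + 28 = 35*t^2 + t*(35 - 12*y) + y^2 - 7*y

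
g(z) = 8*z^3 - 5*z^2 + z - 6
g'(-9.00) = 2035.00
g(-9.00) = -6252.00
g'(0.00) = 1.00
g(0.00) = -6.00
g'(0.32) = 0.26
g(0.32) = -5.93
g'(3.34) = 235.33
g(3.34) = 239.64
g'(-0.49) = 11.66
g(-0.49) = -8.63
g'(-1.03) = 36.76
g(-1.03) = -21.08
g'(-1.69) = 86.45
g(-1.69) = -60.58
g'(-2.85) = 224.44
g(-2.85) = -234.66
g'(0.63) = 4.23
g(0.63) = -5.35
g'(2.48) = 123.81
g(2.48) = 87.75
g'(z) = 24*z^2 - 10*z + 1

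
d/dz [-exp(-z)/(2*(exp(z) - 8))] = (exp(z) - 4)*exp(-z)/(exp(2*z) - 16*exp(z) + 64)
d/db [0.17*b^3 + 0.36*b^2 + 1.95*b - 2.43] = 0.51*b^2 + 0.72*b + 1.95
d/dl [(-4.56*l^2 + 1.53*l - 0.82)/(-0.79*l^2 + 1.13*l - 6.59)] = (-3.9441*l^2 + 58.8052*l - 9.1561)/(0.6241*l^4 - 1.7854*l^3 + 11.6891*l^2 - 14.8934*l + 43.4281)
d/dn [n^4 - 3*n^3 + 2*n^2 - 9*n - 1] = 4*n^3 - 9*n^2 + 4*n - 9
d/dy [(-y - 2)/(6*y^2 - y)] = 2*(3*y^2 + 12*y - 1)/(y^2*(36*y^2 - 12*y + 1))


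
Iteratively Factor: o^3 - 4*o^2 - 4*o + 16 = (o - 2)*(o^2 - 2*o - 8) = (o - 4)*(o - 2)*(o + 2)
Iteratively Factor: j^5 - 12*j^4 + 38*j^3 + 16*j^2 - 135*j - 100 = (j - 4)*(j^4 - 8*j^3 + 6*j^2 + 40*j + 25) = (j - 5)*(j - 4)*(j^3 - 3*j^2 - 9*j - 5) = (j - 5)*(j - 4)*(j + 1)*(j^2 - 4*j - 5) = (j - 5)*(j - 4)*(j + 1)^2*(j - 5)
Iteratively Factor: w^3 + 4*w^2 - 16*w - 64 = (w + 4)*(w^2 - 16) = (w - 4)*(w + 4)*(w + 4)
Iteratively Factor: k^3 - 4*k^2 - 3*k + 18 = (k - 3)*(k^2 - k - 6) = (k - 3)*(k + 2)*(k - 3)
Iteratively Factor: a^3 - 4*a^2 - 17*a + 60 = (a - 3)*(a^2 - a - 20) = (a - 5)*(a - 3)*(a + 4)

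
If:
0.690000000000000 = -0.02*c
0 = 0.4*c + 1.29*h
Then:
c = -34.50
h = 10.70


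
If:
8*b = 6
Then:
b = 3/4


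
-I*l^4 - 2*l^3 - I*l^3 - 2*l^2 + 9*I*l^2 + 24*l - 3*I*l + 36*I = (l - 3)*(l + 4)*(l - 3*I)*(-I*l + 1)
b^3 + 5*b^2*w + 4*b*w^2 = b*(b + w)*(b + 4*w)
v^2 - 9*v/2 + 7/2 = (v - 7/2)*(v - 1)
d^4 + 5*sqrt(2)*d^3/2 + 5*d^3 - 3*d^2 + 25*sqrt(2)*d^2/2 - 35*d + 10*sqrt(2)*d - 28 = (d + 1)*(d + 4)*(d - sqrt(2))*(d + 7*sqrt(2)/2)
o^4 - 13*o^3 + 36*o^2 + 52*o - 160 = (o - 8)*(o - 5)*(o - 2)*(o + 2)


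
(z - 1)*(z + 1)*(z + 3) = z^3 + 3*z^2 - z - 3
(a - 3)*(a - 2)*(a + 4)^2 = a^4 + 3*a^3 - 18*a^2 - 32*a + 96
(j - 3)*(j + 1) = j^2 - 2*j - 3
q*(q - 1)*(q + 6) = q^3 + 5*q^2 - 6*q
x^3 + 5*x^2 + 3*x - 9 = (x - 1)*(x + 3)^2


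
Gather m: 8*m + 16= 8*m + 16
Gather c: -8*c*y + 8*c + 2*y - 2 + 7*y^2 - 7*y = c*(8 - 8*y) + 7*y^2 - 5*y - 2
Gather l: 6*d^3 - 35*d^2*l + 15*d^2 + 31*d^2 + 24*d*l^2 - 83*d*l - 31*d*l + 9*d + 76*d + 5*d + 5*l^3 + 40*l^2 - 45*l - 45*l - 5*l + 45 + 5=6*d^3 + 46*d^2 + 90*d + 5*l^3 + l^2*(24*d + 40) + l*(-35*d^2 - 114*d - 95) + 50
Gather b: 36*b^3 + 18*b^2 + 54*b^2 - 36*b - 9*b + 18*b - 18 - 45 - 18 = 36*b^3 + 72*b^2 - 27*b - 81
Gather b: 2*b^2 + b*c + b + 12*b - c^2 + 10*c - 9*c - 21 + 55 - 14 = 2*b^2 + b*(c + 13) - c^2 + c + 20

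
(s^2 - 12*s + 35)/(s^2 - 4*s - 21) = (s - 5)/(s + 3)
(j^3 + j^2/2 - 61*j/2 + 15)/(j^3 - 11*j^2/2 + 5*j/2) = (j + 6)/j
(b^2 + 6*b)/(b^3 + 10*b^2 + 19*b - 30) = b/(b^2 + 4*b - 5)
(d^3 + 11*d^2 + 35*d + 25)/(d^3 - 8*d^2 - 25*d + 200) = (d^2 + 6*d + 5)/(d^2 - 13*d + 40)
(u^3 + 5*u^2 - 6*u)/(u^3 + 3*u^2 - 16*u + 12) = u/(u - 2)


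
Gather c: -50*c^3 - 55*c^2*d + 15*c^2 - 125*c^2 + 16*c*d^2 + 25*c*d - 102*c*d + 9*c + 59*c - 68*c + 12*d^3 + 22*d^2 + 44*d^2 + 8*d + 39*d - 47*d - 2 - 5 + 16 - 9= -50*c^3 + c^2*(-55*d - 110) + c*(16*d^2 - 77*d) + 12*d^3 + 66*d^2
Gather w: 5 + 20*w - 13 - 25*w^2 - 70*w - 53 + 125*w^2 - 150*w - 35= 100*w^2 - 200*w - 96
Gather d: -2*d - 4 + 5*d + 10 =3*d + 6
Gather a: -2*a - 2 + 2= -2*a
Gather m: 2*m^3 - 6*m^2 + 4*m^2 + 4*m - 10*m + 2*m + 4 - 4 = 2*m^3 - 2*m^2 - 4*m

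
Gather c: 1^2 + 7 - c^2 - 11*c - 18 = -c^2 - 11*c - 10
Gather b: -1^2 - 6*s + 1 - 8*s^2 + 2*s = -8*s^2 - 4*s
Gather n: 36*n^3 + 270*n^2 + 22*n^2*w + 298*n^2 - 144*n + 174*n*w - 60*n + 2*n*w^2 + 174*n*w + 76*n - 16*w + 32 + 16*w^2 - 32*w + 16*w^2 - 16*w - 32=36*n^3 + n^2*(22*w + 568) + n*(2*w^2 + 348*w - 128) + 32*w^2 - 64*w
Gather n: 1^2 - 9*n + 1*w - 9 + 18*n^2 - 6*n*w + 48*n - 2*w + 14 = 18*n^2 + n*(39 - 6*w) - w + 6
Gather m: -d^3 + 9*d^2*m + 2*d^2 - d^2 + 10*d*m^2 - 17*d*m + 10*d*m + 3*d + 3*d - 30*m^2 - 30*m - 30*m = -d^3 + d^2 + 6*d + m^2*(10*d - 30) + m*(9*d^2 - 7*d - 60)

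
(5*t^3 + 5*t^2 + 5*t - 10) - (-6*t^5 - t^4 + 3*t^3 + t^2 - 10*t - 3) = 6*t^5 + t^4 + 2*t^3 + 4*t^2 + 15*t - 7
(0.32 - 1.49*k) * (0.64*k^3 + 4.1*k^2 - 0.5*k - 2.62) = -0.9536*k^4 - 5.9042*k^3 + 2.057*k^2 + 3.7438*k - 0.8384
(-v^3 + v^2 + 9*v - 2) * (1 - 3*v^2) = 3*v^5 - 3*v^4 - 28*v^3 + 7*v^2 + 9*v - 2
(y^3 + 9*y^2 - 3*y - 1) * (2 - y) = -y^4 - 7*y^3 + 21*y^2 - 5*y - 2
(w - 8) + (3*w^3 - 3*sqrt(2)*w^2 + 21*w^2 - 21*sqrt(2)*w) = 3*w^3 - 3*sqrt(2)*w^2 + 21*w^2 - 21*sqrt(2)*w + w - 8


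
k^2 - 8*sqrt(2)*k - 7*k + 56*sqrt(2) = (k - 7)*(k - 8*sqrt(2))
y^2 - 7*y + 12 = (y - 4)*(y - 3)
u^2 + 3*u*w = u*(u + 3*w)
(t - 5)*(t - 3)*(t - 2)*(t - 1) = t^4 - 11*t^3 + 41*t^2 - 61*t + 30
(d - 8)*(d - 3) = d^2 - 11*d + 24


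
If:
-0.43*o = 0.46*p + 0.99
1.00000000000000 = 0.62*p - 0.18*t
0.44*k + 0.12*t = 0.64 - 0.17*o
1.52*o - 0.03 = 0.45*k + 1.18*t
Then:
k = 3.73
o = -2.56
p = 0.24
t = -4.74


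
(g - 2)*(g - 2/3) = g^2 - 8*g/3 + 4/3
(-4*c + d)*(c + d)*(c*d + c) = -4*c^3*d - 4*c^3 - 3*c^2*d^2 - 3*c^2*d + c*d^3 + c*d^2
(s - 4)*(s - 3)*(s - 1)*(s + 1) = s^4 - 7*s^3 + 11*s^2 + 7*s - 12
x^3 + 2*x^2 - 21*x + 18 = (x - 3)*(x - 1)*(x + 6)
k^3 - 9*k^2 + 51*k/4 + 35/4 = (k - 7)*(k - 5/2)*(k + 1/2)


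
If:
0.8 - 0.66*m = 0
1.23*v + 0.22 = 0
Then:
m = 1.21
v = -0.18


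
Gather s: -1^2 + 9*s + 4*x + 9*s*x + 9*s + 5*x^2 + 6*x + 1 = s*(9*x + 18) + 5*x^2 + 10*x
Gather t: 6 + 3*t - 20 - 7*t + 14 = -4*t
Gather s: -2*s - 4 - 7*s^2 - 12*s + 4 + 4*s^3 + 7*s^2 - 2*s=4*s^3 - 16*s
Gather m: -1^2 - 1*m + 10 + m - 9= 0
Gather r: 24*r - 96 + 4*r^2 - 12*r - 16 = 4*r^2 + 12*r - 112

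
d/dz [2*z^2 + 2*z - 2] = 4*z + 2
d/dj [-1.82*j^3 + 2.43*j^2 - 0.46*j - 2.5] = -5.46*j^2 + 4.86*j - 0.46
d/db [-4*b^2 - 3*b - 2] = -8*b - 3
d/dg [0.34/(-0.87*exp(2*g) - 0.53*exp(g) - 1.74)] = (0.5916*exp(g) + 0.1802)*exp(g)/(0.87*exp(2*g) + 0.53*exp(g) + 1.74)^2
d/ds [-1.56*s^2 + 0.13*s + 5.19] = 0.13 - 3.12*s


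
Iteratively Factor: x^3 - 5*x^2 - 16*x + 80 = (x - 4)*(x^2 - x - 20) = (x - 4)*(x + 4)*(x - 5)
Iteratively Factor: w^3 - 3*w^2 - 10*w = (w + 2)*(w^2 - 5*w) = w*(w + 2)*(w - 5)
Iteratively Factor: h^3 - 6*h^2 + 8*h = (h - 2)*(h^2 - 4*h) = h*(h - 2)*(h - 4)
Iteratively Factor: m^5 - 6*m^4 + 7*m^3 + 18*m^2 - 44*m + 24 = (m + 2)*(m^4 - 8*m^3 + 23*m^2 - 28*m + 12) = (m - 2)*(m + 2)*(m^3 - 6*m^2 + 11*m - 6) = (m - 3)*(m - 2)*(m + 2)*(m^2 - 3*m + 2) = (m - 3)*(m - 2)^2*(m + 2)*(m - 1)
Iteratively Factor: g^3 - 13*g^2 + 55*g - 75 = (g - 5)*(g^2 - 8*g + 15) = (g - 5)*(g - 3)*(g - 5)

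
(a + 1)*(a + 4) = a^2 + 5*a + 4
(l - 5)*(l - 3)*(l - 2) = l^3 - 10*l^2 + 31*l - 30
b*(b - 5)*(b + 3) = b^3 - 2*b^2 - 15*b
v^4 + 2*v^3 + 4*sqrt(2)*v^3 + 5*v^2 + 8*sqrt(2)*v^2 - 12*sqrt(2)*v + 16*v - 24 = (v - 1)*(v + 3)*(v + 2*sqrt(2))^2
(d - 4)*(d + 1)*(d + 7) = d^3 + 4*d^2 - 25*d - 28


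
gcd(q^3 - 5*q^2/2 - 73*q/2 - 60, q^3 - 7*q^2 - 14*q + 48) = q^2 - 5*q - 24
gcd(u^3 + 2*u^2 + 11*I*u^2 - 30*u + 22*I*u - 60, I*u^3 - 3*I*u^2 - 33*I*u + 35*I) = 1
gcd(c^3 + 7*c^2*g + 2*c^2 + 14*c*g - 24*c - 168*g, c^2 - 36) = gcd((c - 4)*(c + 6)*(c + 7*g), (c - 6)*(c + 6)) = c + 6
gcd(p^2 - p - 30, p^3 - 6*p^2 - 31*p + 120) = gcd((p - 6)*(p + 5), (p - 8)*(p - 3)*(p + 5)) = p + 5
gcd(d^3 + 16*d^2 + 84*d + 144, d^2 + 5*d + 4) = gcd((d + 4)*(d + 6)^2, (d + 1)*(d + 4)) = d + 4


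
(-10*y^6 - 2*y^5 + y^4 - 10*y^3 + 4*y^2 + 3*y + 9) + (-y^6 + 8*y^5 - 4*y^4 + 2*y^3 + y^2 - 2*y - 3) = -11*y^6 + 6*y^5 - 3*y^4 - 8*y^3 + 5*y^2 + y + 6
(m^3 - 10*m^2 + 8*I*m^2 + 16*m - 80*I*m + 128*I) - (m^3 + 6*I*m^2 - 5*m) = -10*m^2 + 2*I*m^2 + 21*m - 80*I*m + 128*I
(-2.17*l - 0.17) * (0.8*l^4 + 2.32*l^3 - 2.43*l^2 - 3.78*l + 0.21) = -1.736*l^5 - 5.1704*l^4 + 4.8787*l^3 + 8.6157*l^2 + 0.1869*l - 0.0357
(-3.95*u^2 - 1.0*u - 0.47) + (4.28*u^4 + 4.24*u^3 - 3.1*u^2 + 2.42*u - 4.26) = 4.28*u^4 + 4.24*u^3 - 7.05*u^2 + 1.42*u - 4.73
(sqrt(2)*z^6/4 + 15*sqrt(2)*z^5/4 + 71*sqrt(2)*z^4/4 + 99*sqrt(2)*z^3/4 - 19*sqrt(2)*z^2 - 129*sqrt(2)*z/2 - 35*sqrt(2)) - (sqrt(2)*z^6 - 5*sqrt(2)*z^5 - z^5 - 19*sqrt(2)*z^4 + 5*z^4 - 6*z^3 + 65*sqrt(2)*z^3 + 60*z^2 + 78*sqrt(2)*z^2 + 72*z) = -3*sqrt(2)*z^6/4 + z^5 + 35*sqrt(2)*z^5/4 - 5*z^4 + 147*sqrt(2)*z^4/4 - 161*sqrt(2)*z^3/4 + 6*z^3 - 97*sqrt(2)*z^2 - 60*z^2 - 129*sqrt(2)*z/2 - 72*z - 35*sqrt(2)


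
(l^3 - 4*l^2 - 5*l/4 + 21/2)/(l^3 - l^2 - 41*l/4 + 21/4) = (2*l^2 - l - 6)/(2*l^2 + 5*l - 3)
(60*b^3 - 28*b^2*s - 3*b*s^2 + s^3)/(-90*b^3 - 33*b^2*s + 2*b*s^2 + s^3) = (-2*b + s)/(3*b + s)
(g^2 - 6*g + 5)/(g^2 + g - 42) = (g^2 - 6*g + 5)/(g^2 + g - 42)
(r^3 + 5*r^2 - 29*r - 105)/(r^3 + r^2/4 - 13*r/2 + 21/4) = 4*(r^2 + 2*r - 35)/(4*r^2 - 11*r + 7)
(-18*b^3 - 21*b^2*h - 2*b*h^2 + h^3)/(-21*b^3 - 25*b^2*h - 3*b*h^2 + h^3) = (6*b - h)/(7*b - h)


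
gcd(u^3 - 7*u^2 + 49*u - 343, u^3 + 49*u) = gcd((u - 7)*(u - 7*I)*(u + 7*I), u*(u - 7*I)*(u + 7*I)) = u^2 + 49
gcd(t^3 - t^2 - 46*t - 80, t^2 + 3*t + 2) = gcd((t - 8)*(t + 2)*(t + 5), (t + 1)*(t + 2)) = t + 2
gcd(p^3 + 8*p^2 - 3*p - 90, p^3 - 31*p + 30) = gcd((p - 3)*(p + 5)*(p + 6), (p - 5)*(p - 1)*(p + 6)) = p + 6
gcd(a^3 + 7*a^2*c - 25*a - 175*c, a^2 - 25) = a^2 - 25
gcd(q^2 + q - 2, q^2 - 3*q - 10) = q + 2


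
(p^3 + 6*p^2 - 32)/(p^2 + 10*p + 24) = (p^2 + 2*p - 8)/(p + 6)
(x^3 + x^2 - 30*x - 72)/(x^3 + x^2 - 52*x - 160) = (x^2 - 3*x - 18)/(x^2 - 3*x - 40)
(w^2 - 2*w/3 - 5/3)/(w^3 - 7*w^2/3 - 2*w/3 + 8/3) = (3*w - 5)/(3*w^2 - 10*w + 8)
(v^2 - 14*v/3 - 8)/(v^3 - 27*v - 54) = (v + 4/3)/(v^2 + 6*v + 9)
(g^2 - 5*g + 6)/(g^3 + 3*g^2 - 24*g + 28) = (g - 3)/(g^2 + 5*g - 14)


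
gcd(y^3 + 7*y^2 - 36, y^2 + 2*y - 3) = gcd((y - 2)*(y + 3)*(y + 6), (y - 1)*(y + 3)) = y + 3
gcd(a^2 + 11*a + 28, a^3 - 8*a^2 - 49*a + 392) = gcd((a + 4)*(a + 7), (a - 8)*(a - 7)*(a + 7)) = a + 7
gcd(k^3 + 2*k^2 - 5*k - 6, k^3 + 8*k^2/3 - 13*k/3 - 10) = k^2 + k - 6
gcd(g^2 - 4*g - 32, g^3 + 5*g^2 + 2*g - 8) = g + 4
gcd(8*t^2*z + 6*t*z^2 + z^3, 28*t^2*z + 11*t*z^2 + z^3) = 4*t*z + z^2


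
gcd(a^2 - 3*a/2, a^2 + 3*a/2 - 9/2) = a - 3/2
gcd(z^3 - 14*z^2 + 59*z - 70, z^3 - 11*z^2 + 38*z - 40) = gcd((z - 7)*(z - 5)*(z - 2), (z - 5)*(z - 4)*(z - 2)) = z^2 - 7*z + 10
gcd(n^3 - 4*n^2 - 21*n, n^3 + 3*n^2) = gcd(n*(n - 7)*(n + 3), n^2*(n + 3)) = n^2 + 3*n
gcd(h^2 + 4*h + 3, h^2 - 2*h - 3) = h + 1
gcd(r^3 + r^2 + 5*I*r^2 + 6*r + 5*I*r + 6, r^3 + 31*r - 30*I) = r^2 + 5*I*r + 6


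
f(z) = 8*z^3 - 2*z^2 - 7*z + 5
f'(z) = 24*z^2 - 4*z - 7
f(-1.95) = -48.27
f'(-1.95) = 92.06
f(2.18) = 63.12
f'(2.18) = 98.34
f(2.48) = 97.36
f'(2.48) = 130.69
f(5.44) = 1195.65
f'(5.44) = 681.49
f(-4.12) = -559.59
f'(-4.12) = 416.87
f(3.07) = 196.14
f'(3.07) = 206.92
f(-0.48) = 7.01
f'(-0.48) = 0.45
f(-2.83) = -172.53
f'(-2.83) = 196.53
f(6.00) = 1619.00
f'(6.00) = 833.00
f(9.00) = 5612.00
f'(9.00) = 1901.00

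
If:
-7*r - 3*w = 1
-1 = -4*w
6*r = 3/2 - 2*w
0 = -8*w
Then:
No Solution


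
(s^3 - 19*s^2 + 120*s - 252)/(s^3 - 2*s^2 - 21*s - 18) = (s^2 - 13*s + 42)/(s^2 + 4*s + 3)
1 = 1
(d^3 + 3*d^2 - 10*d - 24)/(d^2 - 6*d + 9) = (d^2 + 6*d + 8)/(d - 3)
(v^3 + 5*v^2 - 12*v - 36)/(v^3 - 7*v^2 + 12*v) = (v^2 + 8*v + 12)/(v*(v - 4))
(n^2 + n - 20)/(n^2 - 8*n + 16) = (n + 5)/(n - 4)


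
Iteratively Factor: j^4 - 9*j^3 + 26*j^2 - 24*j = (j - 3)*(j^3 - 6*j^2 + 8*j) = (j - 3)*(j - 2)*(j^2 - 4*j) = (j - 4)*(j - 3)*(j - 2)*(j)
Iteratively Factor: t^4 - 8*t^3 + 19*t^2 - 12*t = (t - 1)*(t^3 - 7*t^2 + 12*t) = (t - 3)*(t - 1)*(t^2 - 4*t) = (t - 4)*(t - 3)*(t - 1)*(t)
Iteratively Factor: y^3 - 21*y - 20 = (y + 1)*(y^2 - y - 20) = (y - 5)*(y + 1)*(y + 4)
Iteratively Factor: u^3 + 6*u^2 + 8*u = (u + 4)*(u^2 + 2*u) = (u + 2)*(u + 4)*(u)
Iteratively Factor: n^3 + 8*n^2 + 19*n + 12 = (n + 1)*(n^2 + 7*n + 12) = (n + 1)*(n + 4)*(n + 3)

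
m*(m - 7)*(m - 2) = m^3 - 9*m^2 + 14*m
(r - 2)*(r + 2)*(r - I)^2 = r^4 - 2*I*r^3 - 5*r^2 + 8*I*r + 4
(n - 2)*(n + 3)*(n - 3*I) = n^3 + n^2 - 3*I*n^2 - 6*n - 3*I*n + 18*I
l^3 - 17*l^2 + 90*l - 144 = (l - 8)*(l - 6)*(l - 3)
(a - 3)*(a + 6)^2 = a^3 + 9*a^2 - 108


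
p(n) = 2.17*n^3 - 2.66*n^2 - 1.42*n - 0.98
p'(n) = 6.51*n^2 - 5.32*n - 1.42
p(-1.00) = -4.39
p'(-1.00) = 10.41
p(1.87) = 1.25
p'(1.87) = 11.40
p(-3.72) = -144.22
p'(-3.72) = 108.46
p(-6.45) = -684.77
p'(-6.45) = 303.73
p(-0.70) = -2.03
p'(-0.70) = 5.49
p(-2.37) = -41.44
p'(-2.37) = 47.75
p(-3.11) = -87.57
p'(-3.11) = 78.09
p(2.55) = 14.08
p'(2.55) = 27.35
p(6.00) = 363.46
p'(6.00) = 201.02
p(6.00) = 363.46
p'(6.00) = 201.02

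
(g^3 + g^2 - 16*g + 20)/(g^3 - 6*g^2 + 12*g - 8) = (g + 5)/(g - 2)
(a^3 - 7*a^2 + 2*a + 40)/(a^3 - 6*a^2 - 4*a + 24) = (a^2 - 9*a + 20)/(a^2 - 8*a + 12)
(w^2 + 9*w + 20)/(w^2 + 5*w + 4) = (w + 5)/(w + 1)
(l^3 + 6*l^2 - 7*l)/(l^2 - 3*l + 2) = l*(l + 7)/(l - 2)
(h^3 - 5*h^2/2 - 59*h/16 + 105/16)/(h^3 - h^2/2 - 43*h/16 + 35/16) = (h - 3)/(h - 1)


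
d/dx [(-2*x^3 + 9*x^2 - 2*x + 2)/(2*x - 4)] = (-4*x^3 + 21*x^2 - 36*x + 2)/(2*(x^2 - 4*x + 4))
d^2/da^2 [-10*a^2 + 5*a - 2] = -20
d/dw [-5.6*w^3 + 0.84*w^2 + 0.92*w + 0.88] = -16.8*w^2 + 1.68*w + 0.92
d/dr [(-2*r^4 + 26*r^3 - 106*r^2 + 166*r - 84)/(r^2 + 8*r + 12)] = 2*(-2*r^5 - 11*r^4 + 160*r^3 - 39*r^2 - 1188*r + 1332)/(r^4 + 16*r^3 + 88*r^2 + 192*r + 144)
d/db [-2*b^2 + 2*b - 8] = 2 - 4*b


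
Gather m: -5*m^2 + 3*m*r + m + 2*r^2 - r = -5*m^2 + m*(3*r + 1) + 2*r^2 - r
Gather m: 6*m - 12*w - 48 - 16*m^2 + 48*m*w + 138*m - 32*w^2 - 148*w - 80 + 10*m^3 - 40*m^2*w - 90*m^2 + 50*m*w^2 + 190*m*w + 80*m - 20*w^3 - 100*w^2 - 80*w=10*m^3 + m^2*(-40*w - 106) + m*(50*w^2 + 238*w + 224) - 20*w^3 - 132*w^2 - 240*w - 128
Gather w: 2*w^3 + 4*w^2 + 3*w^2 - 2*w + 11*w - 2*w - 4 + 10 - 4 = 2*w^3 + 7*w^2 + 7*w + 2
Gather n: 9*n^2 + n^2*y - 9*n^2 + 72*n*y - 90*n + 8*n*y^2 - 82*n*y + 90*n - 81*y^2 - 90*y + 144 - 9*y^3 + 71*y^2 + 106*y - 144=n^2*y + n*(8*y^2 - 10*y) - 9*y^3 - 10*y^2 + 16*y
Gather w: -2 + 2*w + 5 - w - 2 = w + 1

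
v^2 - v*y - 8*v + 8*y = (v - 8)*(v - y)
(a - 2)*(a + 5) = a^2 + 3*a - 10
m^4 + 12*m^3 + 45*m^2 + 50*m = m*(m + 2)*(m + 5)^2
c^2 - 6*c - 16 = (c - 8)*(c + 2)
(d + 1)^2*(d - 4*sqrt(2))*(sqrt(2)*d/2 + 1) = sqrt(2)*d^4/2 - 3*d^3 + sqrt(2)*d^3 - 6*d^2 - 7*sqrt(2)*d^2/2 - 8*sqrt(2)*d - 3*d - 4*sqrt(2)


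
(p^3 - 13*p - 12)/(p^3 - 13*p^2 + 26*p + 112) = (p^3 - 13*p - 12)/(p^3 - 13*p^2 + 26*p + 112)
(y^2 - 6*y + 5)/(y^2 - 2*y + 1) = (y - 5)/(y - 1)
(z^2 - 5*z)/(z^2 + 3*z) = (z - 5)/(z + 3)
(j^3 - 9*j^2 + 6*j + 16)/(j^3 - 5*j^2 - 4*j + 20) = (j^2 - 7*j - 8)/(j^2 - 3*j - 10)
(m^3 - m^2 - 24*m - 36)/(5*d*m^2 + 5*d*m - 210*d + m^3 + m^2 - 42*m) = (m^2 + 5*m + 6)/(5*d*m + 35*d + m^2 + 7*m)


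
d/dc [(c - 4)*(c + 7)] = 2*c + 3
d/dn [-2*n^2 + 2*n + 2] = 2 - 4*n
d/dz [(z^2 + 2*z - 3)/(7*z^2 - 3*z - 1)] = (-17*z^2 + 40*z - 11)/(49*z^4 - 42*z^3 - 5*z^2 + 6*z + 1)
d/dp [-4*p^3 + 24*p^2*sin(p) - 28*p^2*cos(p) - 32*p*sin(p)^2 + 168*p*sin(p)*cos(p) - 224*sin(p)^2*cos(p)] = 28*p^2*sin(p) + 24*p^2*cos(p) - 12*p^2 + 48*p*sin(p) - 32*p*sin(2*p) - 56*p*cos(p) + 168*p*cos(2*p) + 56*sin(p) + 84*sin(2*p) - 168*sin(3*p) + 16*cos(2*p) - 16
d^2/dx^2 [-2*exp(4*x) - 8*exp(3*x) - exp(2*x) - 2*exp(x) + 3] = (-32*exp(3*x) - 72*exp(2*x) - 4*exp(x) - 2)*exp(x)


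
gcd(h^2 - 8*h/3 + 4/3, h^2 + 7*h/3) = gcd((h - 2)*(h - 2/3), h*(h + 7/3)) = 1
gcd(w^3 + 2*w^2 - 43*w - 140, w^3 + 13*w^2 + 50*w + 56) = w + 4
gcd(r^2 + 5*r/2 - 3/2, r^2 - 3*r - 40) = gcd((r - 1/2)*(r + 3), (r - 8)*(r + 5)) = 1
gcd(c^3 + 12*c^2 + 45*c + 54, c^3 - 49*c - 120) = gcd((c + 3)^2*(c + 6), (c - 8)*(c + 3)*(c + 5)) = c + 3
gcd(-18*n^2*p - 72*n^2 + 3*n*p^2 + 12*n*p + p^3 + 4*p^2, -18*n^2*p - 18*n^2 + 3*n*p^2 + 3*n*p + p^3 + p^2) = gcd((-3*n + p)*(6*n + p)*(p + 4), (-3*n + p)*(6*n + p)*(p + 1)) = -18*n^2 + 3*n*p + p^2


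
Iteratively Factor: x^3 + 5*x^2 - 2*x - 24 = (x + 3)*(x^2 + 2*x - 8) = (x - 2)*(x + 3)*(x + 4)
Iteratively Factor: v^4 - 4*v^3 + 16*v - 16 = (v - 2)*(v^3 - 2*v^2 - 4*v + 8) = (v - 2)^2*(v^2 - 4) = (v - 2)^2*(v + 2)*(v - 2)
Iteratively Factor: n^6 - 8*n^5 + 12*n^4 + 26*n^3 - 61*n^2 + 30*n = (n)*(n^5 - 8*n^4 + 12*n^3 + 26*n^2 - 61*n + 30) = n*(n - 3)*(n^4 - 5*n^3 - 3*n^2 + 17*n - 10) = n*(n - 3)*(n - 1)*(n^3 - 4*n^2 - 7*n + 10) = n*(n - 5)*(n - 3)*(n - 1)*(n^2 + n - 2) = n*(n - 5)*(n - 3)*(n - 1)^2*(n + 2)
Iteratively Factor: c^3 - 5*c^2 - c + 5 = (c + 1)*(c^2 - 6*c + 5) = (c - 1)*(c + 1)*(c - 5)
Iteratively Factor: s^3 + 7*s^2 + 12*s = (s + 4)*(s^2 + 3*s) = s*(s + 4)*(s + 3)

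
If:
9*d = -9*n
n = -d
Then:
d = -n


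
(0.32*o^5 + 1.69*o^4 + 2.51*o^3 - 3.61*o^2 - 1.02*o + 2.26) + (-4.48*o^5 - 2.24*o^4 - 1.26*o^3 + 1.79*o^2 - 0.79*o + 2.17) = -4.16*o^5 - 0.55*o^4 + 1.25*o^3 - 1.82*o^2 - 1.81*o + 4.43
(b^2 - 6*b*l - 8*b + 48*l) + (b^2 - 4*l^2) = 2*b^2 - 6*b*l - 8*b - 4*l^2 + 48*l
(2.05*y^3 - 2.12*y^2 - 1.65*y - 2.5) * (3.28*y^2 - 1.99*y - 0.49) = 6.724*y^5 - 11.0331*y^4 - 2.1977*y^3 - 3.8777*y^2 + 5.7835*y + 1.225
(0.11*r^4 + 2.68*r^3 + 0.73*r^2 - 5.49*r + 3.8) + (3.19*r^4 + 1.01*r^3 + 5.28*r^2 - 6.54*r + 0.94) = 3.3*r^4 + 3.69*r^3 + 6.01*r^2 - 12.03*r + 4.74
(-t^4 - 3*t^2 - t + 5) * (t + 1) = -t^5 - t^4 - 3*t^3 - 4*t^2 + 4*t + 5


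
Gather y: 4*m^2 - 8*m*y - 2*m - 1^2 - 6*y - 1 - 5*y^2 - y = 4*m^2 - 2*m - 5*y^2 + y*(-8*m - 7) - 2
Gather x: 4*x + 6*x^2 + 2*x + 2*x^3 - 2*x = 2*x^3 + 6*x^2 + 4*x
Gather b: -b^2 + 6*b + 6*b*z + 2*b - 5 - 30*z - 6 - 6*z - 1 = -b^2 + b*(6*z + 8) - 36*z - 12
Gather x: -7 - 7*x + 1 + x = -6*x - 6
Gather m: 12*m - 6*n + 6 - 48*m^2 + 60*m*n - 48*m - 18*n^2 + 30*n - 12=-48*m^2 + m*(60*n - 36) - 18*n^2 + 24*n - 6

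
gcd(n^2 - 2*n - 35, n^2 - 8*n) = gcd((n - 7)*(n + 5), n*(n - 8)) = 1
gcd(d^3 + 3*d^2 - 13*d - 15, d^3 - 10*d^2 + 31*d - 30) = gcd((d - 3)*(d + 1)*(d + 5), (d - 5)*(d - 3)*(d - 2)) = d - 3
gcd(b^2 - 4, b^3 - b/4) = 1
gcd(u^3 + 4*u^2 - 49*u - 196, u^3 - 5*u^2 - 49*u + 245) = u^2 - 49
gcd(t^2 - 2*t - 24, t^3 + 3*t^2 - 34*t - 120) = t^2 - 2*t - 24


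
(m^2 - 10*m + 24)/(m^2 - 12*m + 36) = (m - 4)/(m - 6)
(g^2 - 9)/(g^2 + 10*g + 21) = (g - 3)/(g + 7)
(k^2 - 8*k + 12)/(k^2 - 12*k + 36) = (k - 2)/(k - 6)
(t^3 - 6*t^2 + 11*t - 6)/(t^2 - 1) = (t^2 - 5*t + 6)/(t + 1)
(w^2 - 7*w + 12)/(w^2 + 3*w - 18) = (w - 4)/(w + 6)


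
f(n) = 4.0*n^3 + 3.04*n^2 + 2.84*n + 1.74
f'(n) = 12.0*n^2 + 6.08*n + 2.84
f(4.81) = 530.87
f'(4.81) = 309.72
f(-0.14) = 1.39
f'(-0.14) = 2.22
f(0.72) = 6.85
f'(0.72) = 13.44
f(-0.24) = 1.18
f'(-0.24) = 2.07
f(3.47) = 215.33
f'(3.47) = 168.43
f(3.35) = 195.75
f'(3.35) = 157.88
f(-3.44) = -134.89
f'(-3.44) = 123.93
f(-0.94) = -1.57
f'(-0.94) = 7.73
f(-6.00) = -769.86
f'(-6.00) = 398.36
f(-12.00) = -6506.58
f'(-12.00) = 1657.88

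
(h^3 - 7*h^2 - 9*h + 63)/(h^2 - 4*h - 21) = h - 3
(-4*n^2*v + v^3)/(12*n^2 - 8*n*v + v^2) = v*(2*n + v)/(-6*n + v)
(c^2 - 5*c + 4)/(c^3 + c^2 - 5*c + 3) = (c - 4)/(c^2 + 2*c - 3)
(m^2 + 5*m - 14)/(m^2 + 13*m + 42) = (m - 2)/(m + 6)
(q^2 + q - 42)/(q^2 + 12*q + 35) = (q - 6)/(q + 5)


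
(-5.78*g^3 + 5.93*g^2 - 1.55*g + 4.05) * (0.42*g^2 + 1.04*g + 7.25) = -2.4276*g^5 - 3.5206*g^4 - 36.3888*g^3 + 43.0815*g^2 - 7.0255*g + 29.3625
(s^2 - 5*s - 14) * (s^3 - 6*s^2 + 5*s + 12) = s^5 - 11*s^4 + 21*s^3 + 71*s^2 - 130*s - 168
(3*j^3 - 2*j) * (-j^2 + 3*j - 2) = -3*j^5 + 9*j^4 - 4*j^3 - 6*j^2 + 4*j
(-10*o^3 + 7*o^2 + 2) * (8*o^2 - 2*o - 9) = -80*o^5 + 76*o^4 + 76*o^3 - 47*o^2 - 4*o - 18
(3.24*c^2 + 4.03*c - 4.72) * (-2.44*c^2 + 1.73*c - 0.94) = -7.9056*c^4 - 4.228*c^3 + 15.4431*c^2 - 11.9538*c + 4.4368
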